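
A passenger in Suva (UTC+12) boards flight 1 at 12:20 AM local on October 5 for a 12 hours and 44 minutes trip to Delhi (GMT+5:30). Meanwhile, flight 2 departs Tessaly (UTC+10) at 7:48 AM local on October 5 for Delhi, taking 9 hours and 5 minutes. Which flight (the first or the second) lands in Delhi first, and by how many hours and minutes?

the first, by 5 hours 49 minutes

Flight 1 in UTC: 12:20 AM − 12:00 = 12:20 PM on Oct 4.
+12 hours and 44 minutes → arrive 1:04 AM UTC on Oct 5.
Flight 2 in UTC: 7:48 AM − 10:00 = 9:48 PM on Oct 4.
+9 hours 5 minutes → arrive 6:53 AM UTC on Oct 5.
Flight 1 lands earlier by 5 hours 49 minutes.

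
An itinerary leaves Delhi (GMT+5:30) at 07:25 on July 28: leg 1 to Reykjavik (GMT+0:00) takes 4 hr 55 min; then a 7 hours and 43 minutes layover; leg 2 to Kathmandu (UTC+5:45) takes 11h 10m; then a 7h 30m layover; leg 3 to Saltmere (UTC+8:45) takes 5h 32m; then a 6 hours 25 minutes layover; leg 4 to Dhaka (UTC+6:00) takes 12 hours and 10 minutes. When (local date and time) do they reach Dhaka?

Convert departure to UTC: 07:25 − 5:30 = 01:55 UTC on Jul 28.
Add 4 hours 55 minutes leg 1 → 06:50 UTC.
Add 7 hours 43 minutes layover in Reykjavik → 14:33 UTC.
Add 11 hours 10 minutes leg 2 → 01:43 UTC (Jul 29).
Add 7 hours and 30 minutes layover in Kathmandu → 09:13 UTC.
Add 5 hours and 32 minutes leg 3 → 14:45 UTC.
Add 6 hours 25 minutes layover in Saltmere → 21:10 UTC.
Add 12 hours 10 minutes leg 4 → 09:20 UTC (Jul 30).
Dhaka is UTC+6:00, so local arrival = 09:20 + 6:00 = 15:20 on Jul 30.

15:20 on Jul 30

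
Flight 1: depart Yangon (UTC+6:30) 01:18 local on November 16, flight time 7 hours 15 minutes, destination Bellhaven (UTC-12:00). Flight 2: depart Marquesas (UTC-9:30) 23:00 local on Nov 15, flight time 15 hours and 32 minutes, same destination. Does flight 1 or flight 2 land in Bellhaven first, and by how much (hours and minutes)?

the first, by 21 hours 59 minutes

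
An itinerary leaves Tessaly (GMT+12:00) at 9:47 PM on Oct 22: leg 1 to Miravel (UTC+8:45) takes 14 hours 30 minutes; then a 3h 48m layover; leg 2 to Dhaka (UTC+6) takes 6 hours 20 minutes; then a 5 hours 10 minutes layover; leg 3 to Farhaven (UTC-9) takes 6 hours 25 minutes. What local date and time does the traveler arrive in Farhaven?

1:00 PM on October 23

Convert departure to UTC: 9:47 PM − 12:00 = 9:47 AM UTC on Oct 22.
Add 14 hours 30 minutes leg 1 → 12:17 AM UTC (Oct 23).
Add 3 hours and 48 minutes layover in Miravel → 4:05 AM UTC.
Add 6 hours and 20 minutes leg 2 → 10:25 AM UTC.
Add 5 hours 10 minutes layover in Dhaka → 3:35 PM UTC.
Add 6 hours and 25 minutes leg 3 → 10:00 PM UTC.
Farhaven is UTC−9:00, so local arrival = 10:00 PM − 9:00 = 1:00 PM on Oct 23.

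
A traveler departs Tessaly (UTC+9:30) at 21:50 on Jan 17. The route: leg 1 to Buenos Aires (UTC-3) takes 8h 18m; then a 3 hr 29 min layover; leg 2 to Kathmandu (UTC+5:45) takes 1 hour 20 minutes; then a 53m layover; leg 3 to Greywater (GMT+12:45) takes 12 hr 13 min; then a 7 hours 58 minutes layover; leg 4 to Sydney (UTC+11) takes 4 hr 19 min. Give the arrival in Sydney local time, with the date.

Convert departure to UTC: 21:50 − 9:30 = 12:20 UTC on Jan 17.
Add 8 hours 18 minutes leg 1 → 20:38 UTC.
Add 3 hours and 29 minutes layover in Buenos Aires → 00:07 UTC (Jan 18).
Add 1 hour and 20 minutes leg 2 → 01:27 UTC.
Add 53 minutes layover in Kathmandu → 02:20 UTC.
Add 12 hours and 13 minutes leg 3 → 14:33 UTC.
Add 7 hours and 58 minutes layover in Greywater → 22:31 UTC.
Add 4 hours 19 minutes leg 4 → 02:50 UTC (Jan 19).
Sydney is UTC+11:00, so local arrival = 02:50 + 11:00 = 13:50 on Jan 19.

13:50 on Jan 19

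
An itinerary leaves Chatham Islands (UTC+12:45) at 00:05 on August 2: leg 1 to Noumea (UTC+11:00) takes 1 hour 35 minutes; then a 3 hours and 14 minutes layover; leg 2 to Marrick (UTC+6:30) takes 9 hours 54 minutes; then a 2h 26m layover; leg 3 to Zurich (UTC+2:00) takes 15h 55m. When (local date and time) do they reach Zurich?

22:24 on Aug 2

Convert departure to UTC: 00:05 − 12:45 = 11:20 UTC on Aug 1.
Add 1 hour 35 minutes leg 1 → 12:55 UTC.
Add 3 hours 14 minutes layover in Noumea → 16:09 UTC.
Add 9 hours 54 minutes leg 2 → 02:03 UTC (Aug 2).
Add 2 hours and 26 minutes layover in Marrick → 04:29 UTC.
Add 15 hours 55 minutes leg 3 → 20:24 UTC.
Zurich is UTC+2:00, so local arrival = 20:24 + 2:00 = 22:24 on Aug 2.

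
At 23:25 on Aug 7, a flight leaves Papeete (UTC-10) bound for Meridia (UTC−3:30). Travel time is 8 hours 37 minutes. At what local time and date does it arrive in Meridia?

Meridia is 6:30 ahead of Papeete.
After 8 hours 37 minutes it is 08:02 (Aug 8) in Papeete.
Shift by the zone difference: 08:02 + 6:30 = 14:32 on Aug 8 in Meridia.

14:32 on August 8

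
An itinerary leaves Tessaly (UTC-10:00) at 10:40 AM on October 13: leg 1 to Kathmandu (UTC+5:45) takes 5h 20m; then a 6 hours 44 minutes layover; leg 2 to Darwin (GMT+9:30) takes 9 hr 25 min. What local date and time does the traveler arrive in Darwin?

Convert departure to UTC: 10:40 AM + 10:00 = 8:40 PM UTC on Oct 13.
Add 5 hours and 20 minutes leg 1 → 2:00 AM UTC (Oct 14).
Add 6 hours 44 minutes layover in Kathmandu → 8:44 AM UTC.
Add 9 hours and 25 minutes leg 2 → 6:09 PM UTC.
Darwin is UTC+9:30, so local arrival = 6:09 PM + 9:30 = 3:39 AM on Oct 15.

3:39 AM on October 15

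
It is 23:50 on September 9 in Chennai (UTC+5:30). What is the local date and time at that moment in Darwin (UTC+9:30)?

In UTC: 23:50 − 5:30 = 18:20 on Sep 9.
Darwin is UTC+9:30: 18:20 + 9:30 = 03:50 on Sep 10.

03:50 on September 10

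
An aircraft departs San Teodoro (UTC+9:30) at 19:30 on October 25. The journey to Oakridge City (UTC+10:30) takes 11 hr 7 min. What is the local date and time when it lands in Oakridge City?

Oakridge City is 1:00 ahead of San Teodoro.
After 11 hours 7 minutes it is 06:37 (Oct 26) in San Teodoro.
Shift by the zone difference: 06:37 + 1:00 = 07:37 on Oct 26 in Oakridge City.

07:37 on Oct 26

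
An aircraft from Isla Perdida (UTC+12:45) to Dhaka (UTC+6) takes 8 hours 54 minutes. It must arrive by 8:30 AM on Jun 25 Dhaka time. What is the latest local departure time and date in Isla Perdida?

6:21 AM on June 25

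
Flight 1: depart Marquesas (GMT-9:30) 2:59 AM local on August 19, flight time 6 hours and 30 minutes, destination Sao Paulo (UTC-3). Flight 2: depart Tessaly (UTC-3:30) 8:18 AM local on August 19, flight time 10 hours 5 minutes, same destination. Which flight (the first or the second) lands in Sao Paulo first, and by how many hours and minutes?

Flight 1 in UTC: 2:59 AM + 9:30 = 12:29 PM on Aug 19.
+6 hours 30 minutes → arrive 6:59 PM UTC on Aug 19.
Flight 2 in UTC: 8:18 AM + 3:30 = 11:48 AM on Aug 19.
+10 hours and 5 minutes → arrive 9:53 PM UTC on Aug 19.
Flight 1 lands earlier by 2 hours 54 minutes.

the first, by 2 hours 54 minutes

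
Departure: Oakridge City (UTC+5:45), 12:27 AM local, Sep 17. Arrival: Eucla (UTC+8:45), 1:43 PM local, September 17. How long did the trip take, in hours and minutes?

10 hours 16 minutes

Departure in UTC: 12:27 AM − 5:45 = 6:42 PM on Sep 16.
Arrival in UTC: 1:43 PM − 8:45 = 4:58 AM on Sep 17.
Elapsed = 4:58 AM − 6:42 PM (+1 day) = 10 hours 16 minutes.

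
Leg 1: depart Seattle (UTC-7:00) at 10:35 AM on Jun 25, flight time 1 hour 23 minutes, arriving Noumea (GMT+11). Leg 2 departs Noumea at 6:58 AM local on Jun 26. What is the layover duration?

1 hour

Convert departure to UTC: 10:35 AM + 7:00 = 5:35 PM UTC on Jun 25.
Add 1 hour 23 minutes flight time → 6:58 PM UTC.
Noumea is UTC+11:00, so local arrival = 6:58 PM + 11:00 = 5:58 AM on Jun 26.
Layover = 6:58 AM − 5:58 AM = 1 hour.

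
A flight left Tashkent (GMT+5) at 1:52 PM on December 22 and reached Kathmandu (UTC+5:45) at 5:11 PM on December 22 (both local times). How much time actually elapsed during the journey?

Departure in UTC: 1:52 PM − 5:00 = 8:52 AM on Dec 22.
Arrival in UTC: 5:11 PM − 5:45 = 11:26 AM on Dec 22.
Elapsed = 11:26 AM − 8:52 AM = 2 hours 34 minutes.

2 hours 34 minutes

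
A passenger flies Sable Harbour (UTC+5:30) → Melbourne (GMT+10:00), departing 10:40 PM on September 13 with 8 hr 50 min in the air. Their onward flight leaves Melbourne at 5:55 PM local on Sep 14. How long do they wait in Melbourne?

Convert departure to UTC: 10:40 PM − 5:30 = 5:10 PM UTC on Sep 13.
Add 8 hours and 50 minutes flight time → 2:00 AM UTC (Sep 14).
Melbourne is UTC+10:00, so local arrival = 2:00 AM + 10:00 = 12:00 PM on Sep 14.
Layover = 5:55 PM − 12:00 PM = 5 hours 55 minutes.

5 hours 55 minutes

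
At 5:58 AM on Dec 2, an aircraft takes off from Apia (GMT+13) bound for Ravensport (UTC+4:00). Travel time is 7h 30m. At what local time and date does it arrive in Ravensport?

4:28 AM on December 2

Convert departure to UTC: 5:58 AM − 13:00 = 4:58 PM UTC on Dec 1.
Add 7 hours and 30 minutes travel time → 12:28 AM UTC (Dec 2).
Ravensport is UTC+4:00, so local arrival = 12:28 AM + 4:00 = 4:28 AM on Dec 2.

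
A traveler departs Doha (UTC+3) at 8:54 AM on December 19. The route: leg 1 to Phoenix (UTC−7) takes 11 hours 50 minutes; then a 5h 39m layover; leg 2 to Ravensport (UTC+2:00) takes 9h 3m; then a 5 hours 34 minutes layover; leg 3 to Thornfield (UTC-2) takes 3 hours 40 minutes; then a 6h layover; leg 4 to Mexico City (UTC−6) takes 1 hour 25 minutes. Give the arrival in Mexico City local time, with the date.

Convert departure to UTC: 8:54 AM − 3:00 = 5:54 AM UTC on Dec 19.
Add 11 hours 50 minutes leg 1 → 5:44 PM UTC.
Add 5 hours 39 minutes layover in Phoenix → 11:23 PM UTC.
Add 9 hours 3 minutes leg 2 → 8:26 AM UTC (Dec 20).
Add 5 hours and 34 minutes layover in Ravensport → 2:00 PM UTC.
Add 3 hours and 40 minutes leg 3 → 5:40 PM UTC.
Add 6 hours layover in Thornfield → 11:40 PM UTC.
Add 1 hour and 25 minutes leg 4 → 1:05 AM UTC (Dec 21).
Mexico City is UTC−6:00, so local arrival = 1:05 AM − 6:00 = 7:05 PM on Dec 20.

7:05 PM on December 20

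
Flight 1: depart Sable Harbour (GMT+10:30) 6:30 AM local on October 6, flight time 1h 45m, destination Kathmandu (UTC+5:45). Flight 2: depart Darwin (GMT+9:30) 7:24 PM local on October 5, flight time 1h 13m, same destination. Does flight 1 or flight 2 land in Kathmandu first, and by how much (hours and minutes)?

the second, by 10 hours 38 minutes

Flight 1 in UTC: 6:30 AM − 10:30 = 8:00 PM on Oct 5.
+1 hour and 45 minutes → arrive 9:45 PM UTC on Oct 5.
Flight 2 in UTC: 7:24 PM − 9:30 = 9:54 AM on Oct 5.
+1 hour and 13 minutes → arrive 11:07 AM UTC on Oct 5.
Flight 2 lands earlier by 10 hours 38 minutes.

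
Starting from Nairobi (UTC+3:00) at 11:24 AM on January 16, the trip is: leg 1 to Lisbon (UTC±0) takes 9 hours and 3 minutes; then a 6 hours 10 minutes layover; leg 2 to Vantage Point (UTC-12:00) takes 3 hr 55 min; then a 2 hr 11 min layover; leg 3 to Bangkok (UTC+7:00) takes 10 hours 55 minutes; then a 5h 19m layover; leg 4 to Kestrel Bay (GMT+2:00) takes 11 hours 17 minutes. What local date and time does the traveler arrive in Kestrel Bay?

Convert departure to UTC: 11:24 AM − 3:00 = 8:24 AM UTC on Jan 16.
Add 9 hours 3 minutes leg 1 → 5:27 PM UTC.
Add 6 hours 10 minutes layover in Lisbon → 11:37 PM UTC.
Add 3 hours 55 minutes leg 2 → 3:32 AM UTC (Jan 17).
Add 2 hours and 11 minutes layover in Vantage Point → 5:43 AM UTC.
Add 10 hours 55 minutes leg 3 → 4:38 PM UTC.
Add 5 hours 19 minutes layover in Bangkok → 9:57 PM UTC.
Add 11 hours and 17 minutes leg 4 → 9:14 AM UTC (Jan 18).
Kestrel Bay is UTC+2:00, so local arrival = 9:14 AM + 2:00 = 11:14 AM on Jan 18.

11:14 AM on January 18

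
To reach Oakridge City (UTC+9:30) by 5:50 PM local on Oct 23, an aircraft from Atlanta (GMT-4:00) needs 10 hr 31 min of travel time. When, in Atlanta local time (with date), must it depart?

5:49 PM on Oct 22

Target arrival in UTC: 5:50 PM − 9:30 = 8:20 AM on Oct 23.
Subtract 10 hours and 31 minutes → departure 9:49 PM UTC on Oct 22.
Atlanta is UTC−4:00: 9:49 PM − 4:00 = 5:49 PM on Oct 22.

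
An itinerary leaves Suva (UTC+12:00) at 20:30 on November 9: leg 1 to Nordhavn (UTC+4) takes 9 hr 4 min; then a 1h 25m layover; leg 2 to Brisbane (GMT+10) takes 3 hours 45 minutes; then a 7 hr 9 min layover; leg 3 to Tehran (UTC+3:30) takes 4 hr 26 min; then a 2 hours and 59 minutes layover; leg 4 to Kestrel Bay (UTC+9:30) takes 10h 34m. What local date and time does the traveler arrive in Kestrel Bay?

09:22 on November 11

Convert departure to UTC: 20:30 − 12:00 = 08:30 UTC on Nov 9.
Add 9 hours 4 minutes leg 1 → 17:34 UTC.
Add 1 hour and 25 minutes layover in Nordhavn → 18:59 UTC.
Add 3 hours and 45 minutes leg 2 → 22:44 UTC.
Add 7 hours and 9 minutes layover in Brisbane → 05:53 UTC (Nov 10).
Add 4 hours 26 minutes leg 3 → 10:19 UTC.
Add 2 hours 59 minutes layover in Tehran → 13:18 UTC.
Add 10 hours and 34 minutes leg 4 → 23:52 UTC.
Kestrel Bay is UTC+9:30, so local arrival = 23:52 + 9:30 = 09:22 on Nov 11.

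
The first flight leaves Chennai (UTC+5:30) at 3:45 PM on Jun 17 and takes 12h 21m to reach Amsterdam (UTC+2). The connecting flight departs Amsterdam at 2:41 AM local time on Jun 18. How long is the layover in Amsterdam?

Convert departure to UTC: 3:45 PM − 5:30 = 10:15 AM UTC on Jun 17.
Add 12 hours 21 minutes flight time → 10:36 PM UTC.
Amsterdam is UTC+2:00, so local arrival = 10:36 PM + 2:00 = 12:36 AM on Jun 18.
Layover = 2:41 AM − 12:36 AM = 2 hours 5 minutes.

2 hours 5 minutes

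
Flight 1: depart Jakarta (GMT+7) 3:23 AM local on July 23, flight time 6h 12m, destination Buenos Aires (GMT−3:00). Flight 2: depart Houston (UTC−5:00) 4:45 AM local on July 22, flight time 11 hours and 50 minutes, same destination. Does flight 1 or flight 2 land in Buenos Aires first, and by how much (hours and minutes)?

Flight 1 in UTC: 3:23 AM − 7:00 = 8:23 PM on Jul 22.
+6 hours 12 minutes → arrive 2:35 AM UTC on Jul 23.
Flight 2 in UTC: 4:45 AM + 5:00 = 9:45 AM on Jul 22.
+11 hours and 50 minutes → arrive 9:35 PM UTC on Jul 22.
Flight 2 lands earlier by 5 hours.

the second, by 5 hours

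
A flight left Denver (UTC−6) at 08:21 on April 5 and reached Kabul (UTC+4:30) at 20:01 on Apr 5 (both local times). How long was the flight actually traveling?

1 hour 10 minutes

Departure in UTC: 08:21 + 6:00 = 14:21 on Apr 5.
Arrival in UTC: 20:01 − 4:30 = 15:31 on Apr 5.
Elapsed = 15:31 − 14:21 = 1 hour 10 minutes.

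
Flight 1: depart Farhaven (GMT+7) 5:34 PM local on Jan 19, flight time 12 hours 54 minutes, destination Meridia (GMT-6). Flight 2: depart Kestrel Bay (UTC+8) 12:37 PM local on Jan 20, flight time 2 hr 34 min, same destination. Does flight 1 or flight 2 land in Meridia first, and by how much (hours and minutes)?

the first, by 7 hours 43 minutes

Flight 1 in UTC: 5:34 PM − 7:00 = 10:34 AM on Jan 19.
+12 hours and 54 minutes → arrive 11:28 PM UTC on Jan 19.
Flight 2 in UTC: 12:37 PM − 8:00 = 4:37 AM on Jan 20.
+2 hours and 34 minutes → arrive 7:11 AM UTC on Jan 20.
Flight 1 lands earlier by 7 hours 43 minutes.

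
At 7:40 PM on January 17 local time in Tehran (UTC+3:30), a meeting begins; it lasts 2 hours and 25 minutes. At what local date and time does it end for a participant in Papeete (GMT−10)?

8:35 AM on January 17

Convert start to UTC: 7:40 PM − 3:30 = 4:10 PM UTC on Jan 17.
Add 2 hours and 25 minutes duration → 6:35 PM UTC.
Papeete is UTC−10:00, so local end time = 6:35 PM − 10:00 = 8:35 AM on Jan 17.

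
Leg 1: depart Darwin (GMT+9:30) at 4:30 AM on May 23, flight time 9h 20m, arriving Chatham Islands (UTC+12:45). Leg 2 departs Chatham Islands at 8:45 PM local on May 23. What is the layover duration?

3 hours 40 minutes

Convert departure to UTC: 4:30 AM − 9:30 = 7:00 PM UTC on May 22.
Add 9 hours 20 minutes flight time → 4:20 AM UTC (May 23).
Chatham Islands is UTC+12:45, so local arrival = 4:20 AM + 12:45 = 5:05 PM on May 23.
Layover = 8:45 PM − 5:05 PM = 3 hours 40 minutes.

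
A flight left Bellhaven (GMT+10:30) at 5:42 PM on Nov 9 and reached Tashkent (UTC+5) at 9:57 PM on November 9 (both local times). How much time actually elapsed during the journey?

Tashkent is 5:30 behind Bellhaven.
Clock-face elapsed time (ignoring zones) is 4 hours 15 minutes.
Actual elapsed = 4 hours 15 minutes + 5:30 = 9 hours 45 minutes.

9 hours 45 minutes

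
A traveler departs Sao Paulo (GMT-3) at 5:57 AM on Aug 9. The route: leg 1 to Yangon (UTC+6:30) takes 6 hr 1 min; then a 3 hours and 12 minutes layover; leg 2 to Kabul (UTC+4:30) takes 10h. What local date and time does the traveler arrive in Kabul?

Convert departure to UTC: 5:57 AM + 3:00 = 8:57 AM UTC on Aug 9.
Add 6 hours and 1 minute leg 1 → 2:58 PM UTC.
Add 3 hours and 12 minutes layover in Yangon → 6:10 PM UTC.
Add 10 hours leg 2 → 4:10 AM UTC (Aug 10).
Kabul is UTC+4:30, so local arrival = 4:10 AM + 4:30 = 8:40 AM on Aug 10.

8:40 AM on August 10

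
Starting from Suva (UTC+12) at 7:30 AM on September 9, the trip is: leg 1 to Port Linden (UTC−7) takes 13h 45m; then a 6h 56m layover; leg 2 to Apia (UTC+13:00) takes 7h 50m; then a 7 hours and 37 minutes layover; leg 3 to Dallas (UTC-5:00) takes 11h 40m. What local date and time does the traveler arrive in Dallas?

2:18 PM on September 10

Convert departure to UTC: 7:30 AM − 12:00 = 7:30 PM UTC on Sep 8.
Add 13 hours and 45 minutes leg 1 → 9:15 AM UTC (Sep 9).
Add 6 hours and 56 minutes layover in Port Linden → 4:11 PM UTC.
Add 7 hours and 50 minutes leg 2 → 12:01 AM UTC (Sep 10).
Add 7 hours and 37 minutes layover in Apia → 7:38 AM UTC.
Add 11 hours 40 minutes leg 3 → 7:18 PM UTC.
Dallas is UTC−5:00, so local arrival = 7:18 PM − 5:00 = 2:18 PM on Sep 10.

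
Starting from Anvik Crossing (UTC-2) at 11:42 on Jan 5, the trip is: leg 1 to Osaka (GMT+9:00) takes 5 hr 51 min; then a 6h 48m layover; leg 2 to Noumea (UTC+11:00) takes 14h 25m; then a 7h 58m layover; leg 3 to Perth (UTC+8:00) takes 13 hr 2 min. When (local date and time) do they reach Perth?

Convert departure to UTC: 11:42 + 2:00 = 13:42 UTC on Jan 5.
Add 5 hours and 51 minutes leg 1 → 19:33 UTC.
Add 6 hours and 48 minutes layover in Osaka → 02:21 UTC (Jan 6).
Add 14 hours 25 minutes leg 2 → 16:46 UTC.
Add 7 hours and 58 minutes layover in Noumea → 00:44 UTC (Jan 7).
Add 13 hours and 2 minutes leg 3 → 13:46 UTC.
Perth is UTC+8:00, so local arrival = 13:46 + 8:00 = 21:46 on Jan 7.

21:46 on January 7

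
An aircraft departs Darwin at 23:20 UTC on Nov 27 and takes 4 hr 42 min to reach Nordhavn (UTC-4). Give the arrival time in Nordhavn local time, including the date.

00:02 on Nov 28

Departure is given in UTC: 23:20 on Nov 27.
Add 4 hours 42 minutes → 04:02 UTC (Nov 28).
Nordhavn is UTC−4:00: 04:02 − 4:00 = 00:02 on Nov 28.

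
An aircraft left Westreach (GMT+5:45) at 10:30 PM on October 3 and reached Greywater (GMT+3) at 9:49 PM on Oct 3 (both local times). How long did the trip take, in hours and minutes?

Departure in UTC: 10:30 PM − 5:45 = 4:45 PM on Oct 3.
Arrival in UTC: 9:49 PM − 3:00 = 6:49 PM on Oct 3.
Elapsed = 6:49 PM − 4:45 PM = 2 hours 4 minutes.

2 hours 4 minutes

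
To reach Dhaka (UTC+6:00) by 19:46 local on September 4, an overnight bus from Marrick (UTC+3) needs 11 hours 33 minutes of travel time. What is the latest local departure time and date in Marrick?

05:13 on September 4

Target arrival in UTC: 19:46 − 6:00 = 13:46 on Sep 4.
Subtract 11 hours 33 minutes → departure 02:13 UTC on Sep 4.
Marrick is UTC+3:00: 02:13 + 3:00 = 05:13 on Sep 4.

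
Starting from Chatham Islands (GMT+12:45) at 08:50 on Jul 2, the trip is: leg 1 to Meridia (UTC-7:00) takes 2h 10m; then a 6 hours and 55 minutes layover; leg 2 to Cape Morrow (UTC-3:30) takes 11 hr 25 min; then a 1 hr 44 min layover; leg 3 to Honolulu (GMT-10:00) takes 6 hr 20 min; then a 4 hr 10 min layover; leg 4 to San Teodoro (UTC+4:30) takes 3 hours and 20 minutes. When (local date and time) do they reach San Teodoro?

12:39 on Jul 3

Convert departure to UTC: 08:50 − 12:45 = 20:05 UTC on Jul 1.
Add 2 hours 10 minutes leg 1 → 22:15 UTC.
Add 6 hours 55 minutes layover in Meridia → 05:10 UTC (Jul 2).
Add 11 hours and 25 minutes leg 2 → 16:35 UTC.
Add 1 hour and 44 minutes layover in Cape Morrow → 18:19 UTC.
Add 6 hours 20 minutes leg 3 → 00:39 UTC (Jul 3).
Add 4 hours and 10 minutes layover in Honolulu → 04:49 UTC.
Add 3 hours 20 minutes leg 4 → 08:09 UTC.
San Teodoro is UTC+4:30, so local arrival = 08:09 + 4:30 = 12:39 on Jul 3.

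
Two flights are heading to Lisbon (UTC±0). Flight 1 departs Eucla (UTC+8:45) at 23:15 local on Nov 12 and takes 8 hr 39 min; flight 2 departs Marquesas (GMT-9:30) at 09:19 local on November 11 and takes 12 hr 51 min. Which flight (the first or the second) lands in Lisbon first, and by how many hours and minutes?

the second, by 15 hours 29 minutes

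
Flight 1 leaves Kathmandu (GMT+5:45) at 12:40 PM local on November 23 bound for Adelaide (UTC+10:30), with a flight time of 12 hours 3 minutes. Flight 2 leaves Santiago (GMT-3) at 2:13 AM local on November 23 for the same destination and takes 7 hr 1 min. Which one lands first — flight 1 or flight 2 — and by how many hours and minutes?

Flight 1 in UTC: 12:40 PM − 5:45 = 6:55 AM on Nov 23.
+12 hours and 3 minutes → arrive 6:58 PM UTC on Nov 23.
Flight 2 in UTC: 2:13 AM + 3:00 = 5:13 AM on Nov 23.
+7 hours and 1 minute → arrive 12:14 PM UTC on Nov 23.
Flight 2 lands earlier by 6 hours 44 minutes.

the second, by 6 hours 44 minutes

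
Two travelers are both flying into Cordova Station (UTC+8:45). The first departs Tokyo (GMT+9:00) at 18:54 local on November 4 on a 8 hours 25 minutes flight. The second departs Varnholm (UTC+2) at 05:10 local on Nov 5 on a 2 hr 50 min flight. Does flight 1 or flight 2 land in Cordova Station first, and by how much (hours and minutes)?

the first, by 11 hours 41 minutes

Flight 1 in UTC: 18:54 − 9:00 = 09:54 on Nov 4.
+8 hours and 25 minutes → arrive 18:19 UTC on Nov 4.
Flight 2 in UTC: 05:10 − 2:00 = 03:10 on Nov 5.
+2 hours 50 minutes → arrive 06:00 UTC on Nov 5.
Flight 1 lands earlier by 11 hours 41 minutes.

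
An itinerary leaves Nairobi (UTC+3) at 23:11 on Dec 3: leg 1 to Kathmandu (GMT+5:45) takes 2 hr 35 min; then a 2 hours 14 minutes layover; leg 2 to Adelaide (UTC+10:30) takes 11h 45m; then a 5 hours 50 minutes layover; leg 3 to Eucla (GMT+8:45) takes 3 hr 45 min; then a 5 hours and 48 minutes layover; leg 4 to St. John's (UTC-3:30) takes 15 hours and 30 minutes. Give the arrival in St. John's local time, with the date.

Convert departure to UTC: 23:11 − 3:00 = 20:11 UTC on Dec 3.
Add 2 hours 35 minutes leg 1 → 22:46 UTC.
Add 2 hours and 14 minutes layover in Kathmandu → 01:00 UTC (Dec 4).
Add 11 hours and 45 minutes leg 2 → 12:45 UTC.
Add 5 hours 50 minutes layover in Adelaide → 18:35 UTC.
Add 3 hours and 45 minutes leg 3 → 22:20 UTC.
Add 5 hours and 48 minutes layover in Eucla → 04:08 UTC (Dec 5).
Add 15 hours and 30 minutes leg 4 → 19:38 UTC.
St. John's is UTC−3:30, so local arrival = 19:38 − 3:30 = 16:08 on Dec 5.

16:08 on December 5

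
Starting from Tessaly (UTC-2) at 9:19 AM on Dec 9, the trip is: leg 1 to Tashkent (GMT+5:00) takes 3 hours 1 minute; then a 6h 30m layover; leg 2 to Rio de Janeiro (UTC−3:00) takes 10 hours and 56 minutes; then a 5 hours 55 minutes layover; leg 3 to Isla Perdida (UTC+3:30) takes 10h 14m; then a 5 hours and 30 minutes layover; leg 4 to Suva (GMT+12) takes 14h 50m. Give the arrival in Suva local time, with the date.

8:15 AM on December 12

Convert departure to UTC: 9:19 AM + 2:00 = 11:19 AM UTC on Dec 9.
Add 3 hours and 1 minute leg 1 → 2:20 PM UTC.
Add 6 hours and 30 minutes layover in Tashkent → 8:50 PM UTC.
Add 10 hours and 56 minutes leg 2 → 7:46 AM UTC (Dec 10).
Add 5 hours and 55 minutes layover in Rio de Janeiro → 1:41 PM UTC.
Add 10 hours 14 minutes leg 3 → 11:55 PM UTC.
Add 5 hours and 30 minutes layover in Isla Perdida → 5:25 AM UTC (Dec 11).
Add 14 hours 50 minutes leg 4 → 8:15 PM UTC.
Suva is UTC+12:00, so local arrival = 8:15 PM + 12:00 = 8:15 AM on Dec 12.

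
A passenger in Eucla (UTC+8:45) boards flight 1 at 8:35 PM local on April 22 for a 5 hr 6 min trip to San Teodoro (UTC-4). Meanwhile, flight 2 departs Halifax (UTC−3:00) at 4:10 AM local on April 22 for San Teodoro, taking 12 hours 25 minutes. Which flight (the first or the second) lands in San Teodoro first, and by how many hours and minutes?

the first, by 2 hours 39 minutes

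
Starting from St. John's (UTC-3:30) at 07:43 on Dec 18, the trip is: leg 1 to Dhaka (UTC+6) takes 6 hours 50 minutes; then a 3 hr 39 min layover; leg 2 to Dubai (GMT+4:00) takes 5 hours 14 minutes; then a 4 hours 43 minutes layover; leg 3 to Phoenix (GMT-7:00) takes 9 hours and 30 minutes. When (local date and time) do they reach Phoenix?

10:09 on Dec 19

Convert departure to UTC: 07:43 + 3:30 = 11:13 UTC on Dec 18.
Add 6 hours 50 minutes leg 1 → 18:03 UTC.
Add 3 hours 39 minutes layover in Dhaka → 21:42 UTC.
Add 5 hours 14 minutes leg 2 → 02:56 UTC (Dec 19).
Add 4 hours 43 minutes layover in Dubai → 07:39 UTC.
Add 9 hours and 30 minutes leg 3 → 17:09 UTC.
Phoenix is UTC−7:00, so local arrival = 17:09 − 7:00 = 10:09 on Dec 19.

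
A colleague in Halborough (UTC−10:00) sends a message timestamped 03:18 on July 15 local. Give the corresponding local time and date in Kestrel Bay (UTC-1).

12:18 on July 15

In UTC: 03:18 + 10:00 = 13:18 on Jul 15.
Kestrel Bay is UTC−1:00: 13:18 − 1:00 = 12:18 on Jul 15.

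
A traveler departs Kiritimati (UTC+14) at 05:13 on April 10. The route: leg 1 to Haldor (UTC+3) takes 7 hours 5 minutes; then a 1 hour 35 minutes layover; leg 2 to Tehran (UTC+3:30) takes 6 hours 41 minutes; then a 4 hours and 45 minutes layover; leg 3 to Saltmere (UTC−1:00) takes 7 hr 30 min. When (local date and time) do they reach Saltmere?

Convert departure to UTC: 05:13 − 14:00 = 15:13 UTC on Apr 9.
Add 7 hours and 5 minutes leg 1 → 22:18 UTC.
Add 1 hour and 35 minutes layover in Haldor → 23:53 UTC.
Add 6 hours and 41 minutes leg 2 → 06:34 UTC (Apr 10).
Add 4 hours and 45 minutes layover in Tehran → 11:19 UTC.
Add 7 hours and 30 minutes leg 3 → 18:49 UTC.
Saltmere is UTC−1:00, so local arrival = 18:49 − 1:00 = 17:49 on Apr 10.

17:49 on April 10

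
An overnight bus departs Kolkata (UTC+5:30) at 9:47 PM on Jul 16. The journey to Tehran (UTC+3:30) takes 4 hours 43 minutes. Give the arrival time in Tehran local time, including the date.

12:30 AM on July 17

Convert departure to UTC: 9:47 PM − 5:30 = 4:17 PM UTC on Jul 16.
Add 4 hours 43 minutes travel time → 9:00 PM UTC.
Tehran is UTC+3:30, so local arrival = 9:00 PM + 3:30 = 12:30 AM on Jul 17.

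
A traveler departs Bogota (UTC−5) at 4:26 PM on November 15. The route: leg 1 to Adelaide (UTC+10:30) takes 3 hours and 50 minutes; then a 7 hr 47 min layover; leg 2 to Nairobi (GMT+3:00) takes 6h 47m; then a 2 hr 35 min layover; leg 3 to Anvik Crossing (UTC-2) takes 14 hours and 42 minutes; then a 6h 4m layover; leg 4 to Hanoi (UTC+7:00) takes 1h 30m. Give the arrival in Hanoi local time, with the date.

11:41 PM on November 17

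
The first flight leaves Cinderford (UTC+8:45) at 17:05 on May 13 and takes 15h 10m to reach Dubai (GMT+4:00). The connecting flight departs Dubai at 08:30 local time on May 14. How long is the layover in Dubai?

5 hours

Convert departure to UTC: 17:05 − 8:45 = 08:20 UTC on May 13.
Add 15 hours and 10 minutes flight time → 23:30 UTC.
Dubai is UTC+4:00, so local arrival = 23:30 + 4:00 = 03:30 on May 14.
Layover = 08:30 − 03:30 = 5 hours.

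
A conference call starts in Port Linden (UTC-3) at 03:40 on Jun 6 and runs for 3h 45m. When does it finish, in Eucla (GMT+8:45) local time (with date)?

Convert start to UTC: 03:40 + 3:00 = 06:40 UTC on Jun 6.
Add 3 hours 45 minutes duration → 10:25 UTC.
Eucla is UTC+8:45, so local end time = 10:25 + 8:45 = 19:10 on Jun 6.

19:10 on June 6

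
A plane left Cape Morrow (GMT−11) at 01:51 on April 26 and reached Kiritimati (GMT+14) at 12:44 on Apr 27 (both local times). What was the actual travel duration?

9 hours 53 minutes

Kiritimati is 25:00 ahead of Cape Morrow.
Clock-face elapsed time (ignoring zones) is 34 hours 53 minutes.
Actual elapsed = 34 hours 53 minutes − 25:00 = 9 hours 53 minutes.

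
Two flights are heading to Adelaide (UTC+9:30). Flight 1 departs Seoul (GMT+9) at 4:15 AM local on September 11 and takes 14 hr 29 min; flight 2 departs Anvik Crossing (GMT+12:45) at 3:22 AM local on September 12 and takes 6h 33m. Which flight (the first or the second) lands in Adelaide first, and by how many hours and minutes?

Flight 1 in UTC: 4:15 AM − 9:00 = 7:15 PM on Sep 10.
+14 hours and 29 minutes → arrive 9:44 AM UTC on Sep 11.
Flight 2 in UTC: 3:22 AM − 12:45 = 2:37 PM on Sep 11.
+6 hours 33 minutes → arrive 9:10 PM UTC on Sep 11.
Flight 1 lands earlier by 11 hours 26 minutes.

the first, by 11 hours 26 minutes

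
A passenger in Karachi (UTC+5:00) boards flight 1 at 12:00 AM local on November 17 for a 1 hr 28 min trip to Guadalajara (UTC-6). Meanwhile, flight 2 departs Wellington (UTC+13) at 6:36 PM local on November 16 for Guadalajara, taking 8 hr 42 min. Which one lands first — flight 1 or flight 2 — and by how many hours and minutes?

Flight 1 in UTC: 12:00 AM − 5:00 = 7:00 PM on Nov 16.
+1 hour and 28 minutes → arrive 8:28 PM UTC on Nov 16.
Flight 2 in UTC: 6:36 PM − 13:00 = 5:36 AM on Nov 16.
+8 hours and 42 minutes → arrive 2:18 PM UTC on Nov 16.
Flight 2 lands earlier by 6 hours 10 minutes.

the second, by 6 hours 10 minutes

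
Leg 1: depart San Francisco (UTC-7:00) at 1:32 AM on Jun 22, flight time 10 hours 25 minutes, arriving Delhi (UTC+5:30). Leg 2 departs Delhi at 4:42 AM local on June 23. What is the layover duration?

4 hours 15 minutes

Convert departure to UTC: 1:32 AM + 7:00 = 8:32 AM UTC on Jun 22.
Add 10 hours 25 minutes flight time → 6:57 PM UTC.
Delhi is UTC+5:30, so local arrival = 6:57 PM + 5:30 = 12:27 AM on Jun 23.
Layover = 4:42 AM − 12:27 AM = 4 hours 15 minutes.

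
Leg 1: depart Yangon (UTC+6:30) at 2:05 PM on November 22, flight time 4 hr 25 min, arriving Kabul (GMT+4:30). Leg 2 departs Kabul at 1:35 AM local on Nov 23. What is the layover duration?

Convert departure to UTC: 2:05 PM − 6:30 = 7:35 AM UTC on Nov 22.
Add 4 hours 25 minutes flight time → 12:00 PM UTC.
Kabul is UTC+4:30, so local arrival = 12:00 PM + 4:30 = 4:30 PM on Nov 22.
Layover = 1:35 AM − 4:30 PM (+1 day) = 9 hours 5 minutes.

9 hours 5 minutes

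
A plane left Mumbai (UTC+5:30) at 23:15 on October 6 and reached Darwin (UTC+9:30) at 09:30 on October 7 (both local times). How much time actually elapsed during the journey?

Darwin is 4:00 ahead of Mumbai.
Clock-face elapsed time (ignoring zones) is 10 hours 15 minutes.
Actual elapsed = 10 hours 15 minutes − 4:00 = 6 hours 15 minutes.

6 hours 15 minutes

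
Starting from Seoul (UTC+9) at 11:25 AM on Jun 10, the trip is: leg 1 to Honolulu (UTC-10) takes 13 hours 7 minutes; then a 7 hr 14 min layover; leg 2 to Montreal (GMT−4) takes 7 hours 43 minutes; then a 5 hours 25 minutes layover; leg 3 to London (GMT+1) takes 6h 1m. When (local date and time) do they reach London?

6:55 PM on June 11

Convert departure to UTC: 11:25 AM − 9:00 = 2:25 AM UTC on Jun 10.
Add 13 hours and 7 minutes leg 1 → 3:32 PM UTC.
Add 7 hours and 14 minutes layover in Honolulu → 10:46 PM UTC.
Add 7 hours 43 minutes leg 2 → 6:29 AM UTC (Jun 11).
Add 5 hours 25 minutes layover in Montreal → 11:54 AM UTC.
Add 6 hours and 1 minute leg 3 → 5:55 PM UTC.
London is UTC+1:00, so local arrival = 5:55 PM + 1:00 = 6:55 PM on Jun 11.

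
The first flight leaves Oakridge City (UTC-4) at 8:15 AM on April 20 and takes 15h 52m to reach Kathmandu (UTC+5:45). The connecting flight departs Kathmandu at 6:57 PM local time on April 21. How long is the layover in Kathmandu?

Convert departure to UTC: 8:15 AM + 4:00 = 12:15 PM UTC on Apr 20.
Add 15 hours and 52 minutes flight time → 4:07 AM UTC (Apr 21).
Kathmandu is UTC+5:45, so local arrival = 4:07 AM + 5:45 = 9:52 AM on Apr 21.
Layover = 6:57 PM − 9:52 AM = 9 hours 5 minutes.

9 hours 5 minutes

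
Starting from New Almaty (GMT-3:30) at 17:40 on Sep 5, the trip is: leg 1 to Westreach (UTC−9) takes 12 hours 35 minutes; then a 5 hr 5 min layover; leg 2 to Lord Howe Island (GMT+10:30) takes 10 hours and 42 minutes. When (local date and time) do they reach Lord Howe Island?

Convert departure to UTC: 17:40 + 3:30 = 21:10 UTC on Sep 5.
Add 12 hours 35 minutes leg 1 → 09:45 UTC (Sep 6).
Add 5 hours 5 minutes layover in Westreach → 14:50 UTC.
Add 10 hours 42 minutes leg 2 → 01:32 UTC (Sep 7).
Lord Howe Island is UTC+10:30, so local arrival = 01:32 + 10:30 = 12:02 on Sep 7.

12:02 on Sep 7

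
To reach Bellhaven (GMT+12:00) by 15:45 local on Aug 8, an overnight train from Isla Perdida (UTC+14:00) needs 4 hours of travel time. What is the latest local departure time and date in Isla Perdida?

13:45 on Aug 8

Target arrival in UTC: 15:45 − 12:00 = 03:45 on Aug 8.
Subtract 4 hours → departure 23:45 UTC on Aug 7.
Isla Perdida is UTC+14:00: 23:45 + 14:00 = 13:45 on Aug 8.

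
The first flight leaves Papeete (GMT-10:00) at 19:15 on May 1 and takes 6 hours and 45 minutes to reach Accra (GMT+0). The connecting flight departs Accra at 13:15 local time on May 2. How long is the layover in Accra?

Convert departure to UTC: 19:15 + 10:00 = 05:15 UTC on May 2.
Add 6 hours 45 minutes flight time → 12:00 UTC.
Accra is UTC+0, so local arrival is the same: 12:00 on May 2.
Layover = 13:15 − 12:00 = 1 hour 15 minutes.

1 hour 15 minutes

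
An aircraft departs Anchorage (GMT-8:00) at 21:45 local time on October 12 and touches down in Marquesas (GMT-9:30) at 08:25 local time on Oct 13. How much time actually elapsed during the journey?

Departure in UTC: 21:45 + 8:00 = 05:45 on Oct 13.
Arrival in UTC: 08:25 + 9:30 = 17:55 on Oct 13.
Elapsed = 17:55 − 05:45 = 12 hours 10 minutes.

12 hours 10 minutes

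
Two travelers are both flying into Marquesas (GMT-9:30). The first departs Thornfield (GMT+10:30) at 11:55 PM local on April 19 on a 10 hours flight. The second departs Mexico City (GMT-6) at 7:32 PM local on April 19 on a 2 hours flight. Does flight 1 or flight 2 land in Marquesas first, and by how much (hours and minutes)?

Flight 1 in UTC: 11:55 PM − 10:30 = 1:25 PM on Apr 19.
+10 hours → arrive 11:25 PM UTC on Apr 19.
Flight 2 in UTC: 7:32 PM + 6:00 = 1:32 AM on Apr 20.
+2 hours → arrive 3:32 AM UTC on Apr 20.
Flight 1 lands earlier by 4 hours 7 minutes.

the first, by 4 hours 7 minutes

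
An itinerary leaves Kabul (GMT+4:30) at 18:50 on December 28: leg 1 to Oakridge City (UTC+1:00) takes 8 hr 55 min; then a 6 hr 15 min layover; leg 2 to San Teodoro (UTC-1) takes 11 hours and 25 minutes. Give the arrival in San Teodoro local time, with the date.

Convert departure to UTC: 18:50 − 4:30 = 14:20 UTC on Dec 28.
Add 8 hours and 55 minutes leg 1 → 23:15 UTC.
Add 6 hours 15 minutes layover in Oakridge City → 05:30 UTC (Dec 29).
Add 11 hours 25 minutes leg 2 → 16:55 UTC.
San Teodoro is UTC−1:00, so local arrival = 16:55 − 1:00 = 15:55 on Dec 29.

15:55 on Dec 29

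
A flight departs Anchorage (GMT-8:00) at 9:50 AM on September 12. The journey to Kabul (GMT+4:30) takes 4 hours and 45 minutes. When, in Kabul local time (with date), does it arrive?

3:05 AM on September 13

Convert departure to UTC: 9:50 AM + 8:00 = 5:50 PM UTC on Sep 12.
Add 4 hours 45 minutes travel time → 10:35 PM UTC.
Kabul is UTC+4:30, so local arrival = 10:35 PM + 4:30 = 3:05 AM on Sep 13.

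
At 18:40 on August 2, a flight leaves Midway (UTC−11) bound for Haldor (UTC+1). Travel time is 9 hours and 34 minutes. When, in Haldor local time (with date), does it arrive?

Convert departure to UTC: 18:40 + 11:00 = 05:40 UTC on Aug 3.
Add 9 hours 34 minutes travel time → 15:14 UTC.
Haldor is UTC+1:00, so local arrival = 15:14 + 1:00 = 16:14 on Aug 3.

16:14 on August 3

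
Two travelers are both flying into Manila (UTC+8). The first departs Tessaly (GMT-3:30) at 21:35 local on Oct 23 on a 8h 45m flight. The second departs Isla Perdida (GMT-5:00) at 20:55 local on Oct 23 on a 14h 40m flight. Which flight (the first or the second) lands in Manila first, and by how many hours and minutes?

the first, by 6 hours 45 minutes

Flight 1 in UTC: 21:35 + 3:30 = 01:05 on Oct 24.
+8 hours and 45 minutes → arrive 09:50 UTC on Oct 24.
Flight 2 in UTC: 20:55 + 5:00 = 01:55 on Oct 24.
+14 hours 40 minutes → arrive 16:35 UTC on Oct 24.
Flight 1 lands earlier by 6 hours 45 minutes.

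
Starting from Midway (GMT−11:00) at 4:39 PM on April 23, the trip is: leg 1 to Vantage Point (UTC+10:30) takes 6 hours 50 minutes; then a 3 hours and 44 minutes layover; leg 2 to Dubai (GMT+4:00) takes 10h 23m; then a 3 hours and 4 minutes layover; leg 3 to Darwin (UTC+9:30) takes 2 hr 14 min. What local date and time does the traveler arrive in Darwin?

Convert departure to UTC: 4:39 PM + 11:00 = 3:39 AM UTC on Apr 24.
Add 6 hours 50 minutes leg 1 → 10:29 AM UTC.
Add 3 hours 44 minutes layover in Vantage Point → 2:13 PM UTC.
Add 10 hours and 23 minutes leg 2 → 12:36 AM UTC (Apr 25).
Add 3 hours and 4 minutes layover in Dubai → 3:40 AM UTC.
Add 2 hours 14 minutes leg 3 → 5:54 AM UTC.
Darwin is UTC+9:30, so local arrival = 5:54 AM + 9:30 = 3:24 PM on Apr 25.

3:24 PM on April 25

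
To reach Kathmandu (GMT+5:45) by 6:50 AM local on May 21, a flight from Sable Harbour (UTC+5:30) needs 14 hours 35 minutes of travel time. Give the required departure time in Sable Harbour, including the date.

4:00 PM on May 20

Target arrival in UTC: 6:50 AM − 5:45 = 1:05 AM on May 21.
Subtract 14 hours and 35 minutes → departure 10:30 AM UTC on May 20.
Sable Harbour is UTC+5:30: 10:30 AM + 5:30 = 4:00 PM on May 20.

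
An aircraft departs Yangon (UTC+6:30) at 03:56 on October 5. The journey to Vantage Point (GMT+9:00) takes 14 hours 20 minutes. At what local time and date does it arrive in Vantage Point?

20:46 on Oct 5

Vantage Point is 2:30 ahead of Yangon.
After 14 hours and 20 minutes it is 18:16 in Yangon.
Shift by the zone difference: 18:16 + 2:30 = 20:46 on Oct 5 in Vantage Point.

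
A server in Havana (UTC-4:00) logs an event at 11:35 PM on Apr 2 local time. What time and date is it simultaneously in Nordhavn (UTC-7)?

8:35 PM on April 2

In UTC: 11:35 PM + 4:00 = 3:35 AM on Apr 3.
Nordhavn is UTC−7:00: 3:35 AM − 7:00 = 8:35 PM on Apr 2.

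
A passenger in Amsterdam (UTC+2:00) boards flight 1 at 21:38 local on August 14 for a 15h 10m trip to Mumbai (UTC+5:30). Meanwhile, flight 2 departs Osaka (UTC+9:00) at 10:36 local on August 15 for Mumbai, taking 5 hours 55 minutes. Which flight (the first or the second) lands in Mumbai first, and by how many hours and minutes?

Flight 1 in UTC: 21:38 − 2:00 = 19:38 on Aug 14.
+15 hours and 10 minutes → arrive 10:48 UTC on Aug 15.
Flight 2 in UTC: 10:36 − 9:00 = 01:36 on Aug 15.
+5 hours and 55 minutes → arrive 07:31 UTC on Aug 15.
Flight 2 lands earlier by 3 hours 17 minutes.

the second, by 3 hours 17 minutes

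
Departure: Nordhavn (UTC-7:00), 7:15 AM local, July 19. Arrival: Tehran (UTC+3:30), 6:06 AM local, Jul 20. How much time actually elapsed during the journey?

Tehran is 10:30 ahead of Nordhavn.
Clock-face elapsed time (ignoring zones) is 22 hours 51 minutes.
Actual elapsed = 22 hours 51 minutes − 10:30 = 12 hours 21 minutes.

12 hours 21 minutes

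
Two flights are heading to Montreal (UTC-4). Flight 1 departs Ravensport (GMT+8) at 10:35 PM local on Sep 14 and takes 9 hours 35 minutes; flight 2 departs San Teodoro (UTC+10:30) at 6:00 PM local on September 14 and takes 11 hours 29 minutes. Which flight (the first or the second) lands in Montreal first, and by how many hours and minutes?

the second, by 5 hours 11 minutes

Flight 1 in UTC: 10:35 PM − 8:00 = 2:35 PM on Sep 14.
+9 hours 35 minutes → arrive 12:10 AM UTC on Sep 15.
Flight 2 in UTC: 6:00 PM − 10:30 = 7:30 AM on Sep 14.
+11 hours 29 minutes → arrive 6:59 PM UTC on Sep 14.
Flight 2 lands earlier by 5 hours 11 minutes.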